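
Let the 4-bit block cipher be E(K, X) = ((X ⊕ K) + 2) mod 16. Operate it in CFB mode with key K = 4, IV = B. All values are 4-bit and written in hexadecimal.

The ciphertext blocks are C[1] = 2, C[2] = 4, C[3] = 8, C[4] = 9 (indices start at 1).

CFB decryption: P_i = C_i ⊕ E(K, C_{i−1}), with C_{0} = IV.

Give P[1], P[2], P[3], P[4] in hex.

P[1] = 3, P[2] = C, P[3] = A, P[4] = 7

P[1]: E(K, B) = 1; 2 ⊕ 1 = 3.
P[2]: E(K, 2) = 8; 4 ⊕ 8 = C.
P[3]: E(K, 4) = 2; 8 ⊕ 2 = A.
P[4]: E(K, 8) = E; 9 ⊕ E = 7.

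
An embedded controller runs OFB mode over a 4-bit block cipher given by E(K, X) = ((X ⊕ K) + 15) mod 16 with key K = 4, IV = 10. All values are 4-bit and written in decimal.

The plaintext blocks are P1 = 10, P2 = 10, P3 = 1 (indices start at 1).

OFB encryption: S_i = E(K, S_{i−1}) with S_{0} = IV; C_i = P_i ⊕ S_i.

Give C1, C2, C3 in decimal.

C1: S = E(K, 10) = 13; 10 ⊕ 13 = 7.
C2: S = E(K, 13) = 8; 10 ⊕ 8 = 2.
C3: S = E(K, 8) = 11; 1 ⊕ 11 = 10.

C1 = 7, C2 = 2, C3 = 10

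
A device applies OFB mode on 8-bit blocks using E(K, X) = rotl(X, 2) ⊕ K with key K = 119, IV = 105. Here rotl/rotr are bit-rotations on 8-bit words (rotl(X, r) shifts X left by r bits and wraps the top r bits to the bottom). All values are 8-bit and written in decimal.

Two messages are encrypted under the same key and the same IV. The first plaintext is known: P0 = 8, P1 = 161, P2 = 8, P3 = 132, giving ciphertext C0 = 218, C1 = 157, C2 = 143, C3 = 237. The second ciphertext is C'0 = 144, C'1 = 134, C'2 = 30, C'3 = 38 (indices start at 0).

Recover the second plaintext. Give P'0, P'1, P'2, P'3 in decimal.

In OFB with a reused IV, both messages share the same keystream S_i, so C_i ⊕ C'_i = P_i ⊕ P'_i and thus P'_i = P_i ⊕ C_i ⊕ C'_i.
P'0: 8 ⊕ 218 ⊕ 144 = 66.
P'1: 161 ⊕ 157 ⊕ 134 = 186.
P'2: 8 ⊕ 143 ⊕ 30 = 153.
P'3: 132 ⊕ 237 ⊕ 38 = 79.

P'0 = 66, P'1 = 186, P'2 = 153, P'3 = 79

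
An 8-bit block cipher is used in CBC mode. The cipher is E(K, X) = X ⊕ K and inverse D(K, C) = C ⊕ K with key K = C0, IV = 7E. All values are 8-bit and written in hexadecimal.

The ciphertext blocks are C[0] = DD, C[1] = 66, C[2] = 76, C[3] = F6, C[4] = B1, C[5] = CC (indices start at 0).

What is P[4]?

CBC decryption: P_i = D(K, C_i) ⊕ C_{i−1}, with C_{−1} = IV.
P[4]: D(K, B1) = 71; 71 ⊕ F6 = 87.

P[4] = 87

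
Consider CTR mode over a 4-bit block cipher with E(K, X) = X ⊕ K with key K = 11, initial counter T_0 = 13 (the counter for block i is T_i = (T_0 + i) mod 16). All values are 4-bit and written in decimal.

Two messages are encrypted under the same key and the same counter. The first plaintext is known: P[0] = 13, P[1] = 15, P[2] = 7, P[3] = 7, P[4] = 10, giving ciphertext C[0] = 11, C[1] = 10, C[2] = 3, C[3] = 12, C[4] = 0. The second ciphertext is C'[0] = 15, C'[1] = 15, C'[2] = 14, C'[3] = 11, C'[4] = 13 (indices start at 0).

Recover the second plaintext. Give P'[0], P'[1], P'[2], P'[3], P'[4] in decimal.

In CTR with a reused counter, both messages share the same keystream S_i, so C_i ⊕ C'_i = P_i ⊕ P'_i and thus P'_i = P_i ⊕ C_i ⊕ C'_i.
P'[0]: 13 ⊕ 11 ⊕ 15 = 9.
P'[1]: 15 ⊕ 10 ⊕ 15 = 10.
P'[2]: 7 ⊕ 3 ⊕ 14 = 10.
P'[3]: 7 ⊕ 12 ⊕ 11 = 0.
P'[4]: 10 ⊕ 0 ⊕ 13 = 7.

P'[0] = 9, P'[1] = 10, P'[2] = 10, P'[3] = 0, P'[4] = 7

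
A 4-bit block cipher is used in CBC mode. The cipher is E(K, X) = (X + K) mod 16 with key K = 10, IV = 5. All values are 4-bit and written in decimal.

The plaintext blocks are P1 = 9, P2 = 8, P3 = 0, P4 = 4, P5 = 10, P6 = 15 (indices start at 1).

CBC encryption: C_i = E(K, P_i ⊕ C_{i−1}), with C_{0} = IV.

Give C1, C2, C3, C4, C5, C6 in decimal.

C1 = 6, C2 = 8, C3 = 2, C4 = 0, C5 = 4, C6 = 5

C1: P1 ⊕ 5 = 12; E(K, 12) = 6.
C2: P2 ⊕ 6 = 14; E(K, 14) = 8.
C3: P3 ⊕ 8 = 8; E(K, 8) = 2.
C4: P4 ⊕ 2 = 6; E(K, 6) = 0.
C5: P5 ⊕ 0 = 10; E(K, 10) = 4.
C6: P6 ⊕ 4 = 11; E(K, 11) = 5.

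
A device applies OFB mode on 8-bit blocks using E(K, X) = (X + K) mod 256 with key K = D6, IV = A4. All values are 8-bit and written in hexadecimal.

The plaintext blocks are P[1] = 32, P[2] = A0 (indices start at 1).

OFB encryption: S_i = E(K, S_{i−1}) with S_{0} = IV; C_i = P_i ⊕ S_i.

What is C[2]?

C[1]: S = E(K, A4) = 7A; 32 ⊕ 7A = 48.
C[2]: S = E(K, 7A) = 50; A0 ⊕ 50 = F0.

C[2] = F0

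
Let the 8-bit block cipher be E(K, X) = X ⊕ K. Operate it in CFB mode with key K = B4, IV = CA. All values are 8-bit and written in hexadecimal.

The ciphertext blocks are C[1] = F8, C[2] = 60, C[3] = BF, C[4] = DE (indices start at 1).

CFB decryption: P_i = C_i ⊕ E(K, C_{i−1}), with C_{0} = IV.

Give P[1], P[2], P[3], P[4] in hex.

P[1]: E(K, CA) = 7E; F8 ⊕ 7E = 86.
P[2]: E(K, F8) = 4C; 60 ⊕ 4C = 2C.
P[3]: E(K, 60) = D4; BF ⊕ D4 = 6B.
P[4]: E(K, BF) = 0B; DE ⊕ 0B = D5.

P[1] = 86, P[2] = 2C, P[3] = 6B, P[4] = D5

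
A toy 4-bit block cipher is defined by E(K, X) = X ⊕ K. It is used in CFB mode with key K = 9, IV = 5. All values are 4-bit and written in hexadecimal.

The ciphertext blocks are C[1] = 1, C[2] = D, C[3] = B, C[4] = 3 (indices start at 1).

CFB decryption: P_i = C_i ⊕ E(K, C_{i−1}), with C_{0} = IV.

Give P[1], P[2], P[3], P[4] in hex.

P[1] = D, P[2] = 5, P[3] = F, P[4] = 1

P[1]: E(K, 5) = C; 1 ⊕ C = D.
P[2]: E(K, 1) = 8; D ⊕ 8 = 5.
P[3]: E(K, D) = 4; B ⊕ 4 = F.
P[4]: E(K, B) = 2; 3 ⊕ 2 = 1.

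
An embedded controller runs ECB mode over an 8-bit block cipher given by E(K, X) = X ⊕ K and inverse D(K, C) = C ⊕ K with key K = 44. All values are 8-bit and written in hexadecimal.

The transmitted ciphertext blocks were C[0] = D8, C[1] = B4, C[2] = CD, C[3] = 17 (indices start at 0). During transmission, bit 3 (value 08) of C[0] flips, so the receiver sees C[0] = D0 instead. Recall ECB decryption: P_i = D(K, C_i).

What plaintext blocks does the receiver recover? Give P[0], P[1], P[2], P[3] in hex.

Only C[0] changed, to D0. In ECB, a change in C_i affects only P_i. Decrypting the received ciphertext:
P[0]: D(K, D0) = 94.
P[1]: D(K, B4) = F0.
P[2]: D(K, CD) = 89.
P[3]: D(K, 17) = 53.
Blocks that differ from the original plaintext: P[0].

P[0] = 94, P[1] = F0, P[2] = 89, P[3] = 53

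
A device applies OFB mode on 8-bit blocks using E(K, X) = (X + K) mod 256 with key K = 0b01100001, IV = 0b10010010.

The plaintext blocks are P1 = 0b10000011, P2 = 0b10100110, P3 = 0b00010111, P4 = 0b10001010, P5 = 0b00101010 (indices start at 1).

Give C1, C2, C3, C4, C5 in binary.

OFB encryption: S_i = E(K, S_{i−1}) with S_{0} = IV; C_i = P_i ⊕ S_i.
C1: S = E(K, 0b10010010) = 0b11110011; 0b10000011 ⊕ 0b11110011 = 0b01110000.
C2: S = E(K, 0b11110011) = 0b01010100; 0b10100110 ⊕ 0b01010100 = 0b11110010.
C3: S = E(K, 0b01010100) = 0b10110101; 0b00010111 ⊕ 0b10110101 = 0b10100010.
C4: S = E(K, 0b10110101) = 0b00010110; 0b10001010 ⊕ 0b00010110 = 0b10011100.
C5: S = E(K, 0b00010110) = 0b01110111; 0b00101010 ⊕ 0b01110111 = 0b01011101.

C1 = 0b01110000, C2 = 0b11110010, C3 = 0b10100010, C4 = 0b10011100, C5 = 0b01011101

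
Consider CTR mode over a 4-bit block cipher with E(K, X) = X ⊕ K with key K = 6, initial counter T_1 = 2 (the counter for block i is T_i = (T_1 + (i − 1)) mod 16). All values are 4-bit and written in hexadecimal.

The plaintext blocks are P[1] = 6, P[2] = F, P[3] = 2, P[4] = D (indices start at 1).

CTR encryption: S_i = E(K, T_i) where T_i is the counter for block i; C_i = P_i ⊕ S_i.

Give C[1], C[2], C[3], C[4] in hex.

C[1]: T = 2, S = E(K, T) = 4; 6 ⊕ 4 = 2.
C[2]: T = 3, S = E(K, T) = 5; F ⊕ 5 = A.
C[3]: T = 4, S = E(K, T) = 2; 2 ⊕ 2 = 0.
C[4]: T = 5, S = E(K, T) = 3; D ⊕ 3 = E.

C[1] = 2, C[2] = A, C[3] = 0, C[4] = E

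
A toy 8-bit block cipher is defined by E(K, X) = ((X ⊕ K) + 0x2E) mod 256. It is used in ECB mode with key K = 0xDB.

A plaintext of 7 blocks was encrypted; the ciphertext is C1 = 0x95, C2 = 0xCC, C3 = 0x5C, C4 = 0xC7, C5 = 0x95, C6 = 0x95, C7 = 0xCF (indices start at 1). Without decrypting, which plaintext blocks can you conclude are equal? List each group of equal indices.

ECB encrypts each block independently with the same key, so equal ciphertext blocks imply equal plaintext blocks.
C1 = C5 = C6 = 0x95, so P1 = P5 = P6.

P1 = P5 = P6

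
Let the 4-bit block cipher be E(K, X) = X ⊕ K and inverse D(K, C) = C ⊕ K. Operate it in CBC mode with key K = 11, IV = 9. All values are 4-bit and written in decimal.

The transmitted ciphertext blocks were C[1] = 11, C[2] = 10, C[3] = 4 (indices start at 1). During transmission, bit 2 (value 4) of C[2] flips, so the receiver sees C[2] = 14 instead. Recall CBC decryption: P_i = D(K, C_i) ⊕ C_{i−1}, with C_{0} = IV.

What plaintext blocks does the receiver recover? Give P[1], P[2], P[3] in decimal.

Only C[2] changed, to 14. In CBC, a change in C_i garbles P_i and flips the same bit in P_{i+1}. Decrypting the received ciphertext:
P[1]: D(K, 11) = 0; 0 ⊕ 9 = 9.
P[2]: D(K, 14) = 5; 5 ⊕ 11 = 14.
P[3]: D(K, 4) = 15; 15 ⊕ 14 = 1.
Blocks that differ from the original plaintext: P[2], P[3].

P[1] = 9, P[2] = 14, P[3] = 1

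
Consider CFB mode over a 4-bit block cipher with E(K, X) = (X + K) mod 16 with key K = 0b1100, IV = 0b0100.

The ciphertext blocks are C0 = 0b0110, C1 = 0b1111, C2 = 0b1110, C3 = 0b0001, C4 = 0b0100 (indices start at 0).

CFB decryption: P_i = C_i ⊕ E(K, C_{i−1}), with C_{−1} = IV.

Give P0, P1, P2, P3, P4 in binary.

P0: E(K, 0b0100) = 0b0000; 0b0110 ⊕ 0b0000 = 0b0110.
P1: E(K, 0b0110) = 0b0010; 0b1111 ⊕ 0b0010 = 0b1101.
P2: E(K, 0b1111) = 0b1011; 0b1110 ⊕ 0b1011 = 0b0101.
P3: E(K, 0b1110) = 0b1010; 0b0001 ⊕ 0b1010 = 0b1011.
P4: E(K, 0b0001) = 0b1101; 0b0100 ⊕ 0b1101 = 0b1001.

P0 = 0b0110, P1 = 0b1101, P2 = 0b0101, P3 = 0b1011, P4 = 0b1001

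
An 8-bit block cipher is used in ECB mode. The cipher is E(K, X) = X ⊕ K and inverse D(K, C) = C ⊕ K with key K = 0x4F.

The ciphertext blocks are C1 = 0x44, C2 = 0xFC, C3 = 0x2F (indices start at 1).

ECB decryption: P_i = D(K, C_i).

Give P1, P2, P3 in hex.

P1: D(K, 0x44) = 0x0B.
P2: D(K, 0xFC) = 0xB3.
P3: D(K, 0x2F) = 0x60.

P1 = 0x0B, P2 = 0xB3, P3 = 0x60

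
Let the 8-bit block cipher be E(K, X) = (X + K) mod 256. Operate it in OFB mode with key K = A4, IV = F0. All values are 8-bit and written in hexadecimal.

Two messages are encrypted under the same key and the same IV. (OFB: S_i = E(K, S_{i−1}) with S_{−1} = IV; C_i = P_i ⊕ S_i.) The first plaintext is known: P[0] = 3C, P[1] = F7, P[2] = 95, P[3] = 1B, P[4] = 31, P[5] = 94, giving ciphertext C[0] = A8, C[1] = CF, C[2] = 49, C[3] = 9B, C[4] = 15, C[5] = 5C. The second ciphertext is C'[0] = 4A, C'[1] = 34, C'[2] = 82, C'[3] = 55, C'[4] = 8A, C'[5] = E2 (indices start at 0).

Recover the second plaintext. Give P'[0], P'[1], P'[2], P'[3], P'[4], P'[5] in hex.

In OFB with a reused IV, both messages share the same keystream S_i, so C_i ⊕ C'_i = P_i ⊕ P'_i and thus P'_i = P_i ⊕ C_i ⊕ C'_i.
P'[0]: 3C ⊕ A8 ⊕ 4A = DE.
P'[1]: F7 ⊕ CF ⊕ 34 = 0C.
P'[2]: 95 ⊕ 49 ⊕ 82 = 5E.
P'[3]: 1B ⊕ 9B ⊕ 55 = D5.
P'[4]: 31 ⊕ 15 ⊕ 8A = AE.
P'[5]: 94 ⊕ 5C ⊕ E2 = 2A.

P'[0] = DE, P'[1] = 0C, P'[2] = 5E, P'[3] = D5, P'[4] = AE, P'[5] = 2A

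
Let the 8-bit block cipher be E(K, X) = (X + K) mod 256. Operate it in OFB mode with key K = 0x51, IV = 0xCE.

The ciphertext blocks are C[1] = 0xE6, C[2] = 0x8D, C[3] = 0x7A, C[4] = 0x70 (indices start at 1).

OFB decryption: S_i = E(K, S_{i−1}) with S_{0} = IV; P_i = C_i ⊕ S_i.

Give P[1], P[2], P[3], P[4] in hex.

P[1]: S = E(K, 0xCE) = 0x1F; 0xE6 ⊕ 0x1F = 0xF9.
P[2]: S = E(K, 0x1F) = 0x70; 0x8D ⊕ 0x70 = 0xFD.
P[3]: S = E(K, 0x70) = 0xC1; 0x7A ⊕ 0xC1 = 0xBB.
P[4]: S = E(K, 0xC1) = 0x12; 0x70 ⊕ 0x12 = 0x62.

P[1] = 0xF9, P[2] = 0xFD, P[3] = 0xBB, P[4] = 0x62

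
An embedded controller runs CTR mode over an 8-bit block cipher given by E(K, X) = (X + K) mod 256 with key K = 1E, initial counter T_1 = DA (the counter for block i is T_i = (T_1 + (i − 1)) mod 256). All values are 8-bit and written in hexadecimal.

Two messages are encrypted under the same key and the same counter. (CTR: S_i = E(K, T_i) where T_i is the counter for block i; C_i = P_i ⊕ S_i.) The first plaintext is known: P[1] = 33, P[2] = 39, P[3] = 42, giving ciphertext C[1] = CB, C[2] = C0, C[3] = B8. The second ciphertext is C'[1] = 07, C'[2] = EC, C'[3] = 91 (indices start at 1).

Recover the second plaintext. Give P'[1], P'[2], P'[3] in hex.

In CTR with a reused counter, both messages share the same keystream S_i, so C_i ⊕ C'_i = P_i ⊕ P'_i and thus P'_i = P_i ⊕ C_i ⊕ C'_i.
P'[1]: 33 ⊕ CB ⊕ 07 = FF.
P'[2]: 39 ⊕ C0 ⊕ EC = 15.
P'[3]: 42 ⊕ B8 ⊕ 91 = 6B.

P'[1] = FF, P'[2] = 15, P'[3] = 6B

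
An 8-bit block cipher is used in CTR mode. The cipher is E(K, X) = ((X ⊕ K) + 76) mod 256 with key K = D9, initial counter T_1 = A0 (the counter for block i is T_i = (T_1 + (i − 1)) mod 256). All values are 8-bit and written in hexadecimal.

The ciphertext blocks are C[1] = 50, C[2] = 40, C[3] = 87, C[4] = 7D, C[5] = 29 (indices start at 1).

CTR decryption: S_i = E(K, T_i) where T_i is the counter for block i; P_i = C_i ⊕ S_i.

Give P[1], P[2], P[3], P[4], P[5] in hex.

P[1]: T = A0, S = E(K, T) = EF; 50 ⊕ EF = BF.
P[2]: T = A1, S = E(K, T) = EE; 40 ⊕ EE = AE.
P[3]: T = A2, S = E(K, T) = F1; 87 ⊕ F1 = 76.
P[4]: T = A3, S = E(K, T) = F0; 7D ⊕ F0 = 8D.
P[5]: T = A4, S = E(K, T) = F3; 29 ⊕ F3 = DA.

P[1] = BF, P[2] = AE, P[3] = 76, P[4] = 8D, P[5] = DA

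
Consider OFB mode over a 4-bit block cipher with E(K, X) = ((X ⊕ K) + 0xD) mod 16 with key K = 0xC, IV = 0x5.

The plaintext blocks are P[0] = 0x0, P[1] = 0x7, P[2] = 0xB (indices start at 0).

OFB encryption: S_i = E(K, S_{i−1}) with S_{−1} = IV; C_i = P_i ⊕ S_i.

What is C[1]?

C[0]: S = E(K, 0x5) = 0x6; 0x0 ⊕ 0x6 = 0x6.
C[1]: S = E(K, 0x6) = 0x7; 0x7 ⊕ 0x7 = 0x0.

C[1] = 0x0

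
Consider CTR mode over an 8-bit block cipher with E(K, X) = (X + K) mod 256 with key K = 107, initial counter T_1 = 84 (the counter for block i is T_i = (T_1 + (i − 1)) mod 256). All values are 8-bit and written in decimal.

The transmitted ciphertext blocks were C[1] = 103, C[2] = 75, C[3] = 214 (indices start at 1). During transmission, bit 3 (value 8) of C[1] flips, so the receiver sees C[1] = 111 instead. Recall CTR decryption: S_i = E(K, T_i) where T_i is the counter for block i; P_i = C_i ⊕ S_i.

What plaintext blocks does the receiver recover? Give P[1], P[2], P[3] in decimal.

P[1] = 208, P[2] = 139, P[3] = 23

Only C[1] changed, to 111. In CTR, a change in C_i flips the same bit in P_i only; the keystream is unaffected. Decrypting the received ciphertext:
P[1]: T = 84, S = E(K, T) = 191; 111 ⊕ 191 = 208.
P[2]: T = 85, S = E(K, T) = 192; 75 ⊕ 192 = 139.
P[3]: T = 86, S = E(K, T) = 193; 214 ⊕ 193 = 23.
Blocks that differ from the original plaintext: P[1].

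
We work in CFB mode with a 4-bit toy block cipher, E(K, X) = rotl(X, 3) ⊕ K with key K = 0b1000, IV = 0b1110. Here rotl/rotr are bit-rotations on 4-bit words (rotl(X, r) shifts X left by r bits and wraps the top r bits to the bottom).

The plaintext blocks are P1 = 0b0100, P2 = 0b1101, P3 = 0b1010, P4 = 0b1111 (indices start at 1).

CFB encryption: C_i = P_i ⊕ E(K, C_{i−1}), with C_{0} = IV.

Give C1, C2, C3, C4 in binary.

C1: E(K, 0b1110) = 0b1111; 0b0100 ⊕ 0b1111 = 0b1011.
C2: E(K, 0b1011) = 0b0101; 0b1101 ⊕ 0b0101 = 0b1000.
C3: E(K, 0b1000) = 0b1100; 0b1010 ⊕ 0b1100 = 0b0110.
C4: E(K, 0b0110) = 0b1011; 0b1111 ⊕ 0b1011 = 0b0100.

C1 = 0b1011, C2 = 0b1000, C3 = 0b0110, C4 = 0b0100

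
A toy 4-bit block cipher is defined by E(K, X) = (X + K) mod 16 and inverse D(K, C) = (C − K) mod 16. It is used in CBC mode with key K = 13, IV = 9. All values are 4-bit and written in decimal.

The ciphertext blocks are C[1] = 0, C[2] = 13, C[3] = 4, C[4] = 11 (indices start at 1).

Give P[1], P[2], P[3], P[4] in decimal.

P[1] = 10, P[2] = 0, P[3] = 10, P[4] = 10

CBC decryption: P_i = D(K, C_i) ⊕ C_{i−1}, with C_{0} = IV.
P[1]: D(K, 0) = 3; 3 ⊕ 9 = 10.
P[2]: D(K, 13) = 0; 0 ⊕ 0 = 0.
P[3]: D(K, 4) = 7; 7 ⊕ 13 = 10.
P[4]: D(K, 11) = 14; 14 ⊕ 4 = 10.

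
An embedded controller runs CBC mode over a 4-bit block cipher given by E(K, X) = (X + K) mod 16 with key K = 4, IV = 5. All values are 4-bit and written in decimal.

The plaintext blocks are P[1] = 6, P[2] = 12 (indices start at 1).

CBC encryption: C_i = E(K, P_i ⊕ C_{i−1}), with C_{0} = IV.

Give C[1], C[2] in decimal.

C[1]: P[1] ⊕ 5 = 3; E(K, 3) = 7.
C[2]: P[2] ⊕ 7 = 11; E(K, 11) = 15.

C[1] = 7, C[2] = 15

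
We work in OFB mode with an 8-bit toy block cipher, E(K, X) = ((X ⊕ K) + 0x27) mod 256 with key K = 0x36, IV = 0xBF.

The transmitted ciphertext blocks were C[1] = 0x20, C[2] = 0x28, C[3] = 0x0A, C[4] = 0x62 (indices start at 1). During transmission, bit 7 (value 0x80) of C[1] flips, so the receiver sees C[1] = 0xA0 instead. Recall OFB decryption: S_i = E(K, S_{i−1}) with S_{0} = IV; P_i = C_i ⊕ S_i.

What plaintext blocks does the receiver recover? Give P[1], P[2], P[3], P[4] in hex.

P[1] = 0x10, P[2] = 0x85, P[3] = 0xC8, P[4] = 0x79

Only C[1] changed, to 0xA0. In OFB, a change in C_i flips the same bit in P_i only; the keystream is unaffected. Decrypting the received ciphertext:
P[1]: S = E(K, 0xBF) = 0xB0; 0xA0 ⊕ 0xB0 = 0x10.
P[2]: S = E(K, 0xB0) = 0xAD; 0x28 ⊕ 0xAD = 0x85.
P[3]: S = E(K, 0xAD) = 0xC2; 0x0A ⊕ 0xC2 = 0xC8.
P[4]: S = E(K, 0xC2) = 0x1B; 0x62 ⊕ 0x1B = 0x79.
Blocks that differ from the original plaintext: P[1].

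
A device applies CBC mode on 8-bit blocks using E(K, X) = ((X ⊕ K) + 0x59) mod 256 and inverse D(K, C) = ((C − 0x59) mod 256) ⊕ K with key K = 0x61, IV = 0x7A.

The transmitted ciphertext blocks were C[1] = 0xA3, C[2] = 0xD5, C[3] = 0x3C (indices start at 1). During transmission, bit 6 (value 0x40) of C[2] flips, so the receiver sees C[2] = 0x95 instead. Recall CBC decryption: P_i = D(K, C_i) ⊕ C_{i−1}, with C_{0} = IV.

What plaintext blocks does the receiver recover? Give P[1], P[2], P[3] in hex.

P[1] = 0x51, P[2] = 0xFE, P[3] = 0x17

Only C[2] changed, to 0x95. In CBC, a change in C_i garbles P_i and flips the same bit in P_{i+1}. Decrypting the received ciphertext:
P[1]: D(K, 0xA3) = 0x2B; 0x2B ⊕ 0x7A = 0x51.
P[2]: D(K, 0x95) = 0x5D; 0x5D ⊕ 0xA3 = 0xFE.
P[3]: D(K, 0x3C) = 0x82; 0x82 ⊕ 0x95 = 0x17.
Blocks that differ from the original plaintext: P[2], P[3].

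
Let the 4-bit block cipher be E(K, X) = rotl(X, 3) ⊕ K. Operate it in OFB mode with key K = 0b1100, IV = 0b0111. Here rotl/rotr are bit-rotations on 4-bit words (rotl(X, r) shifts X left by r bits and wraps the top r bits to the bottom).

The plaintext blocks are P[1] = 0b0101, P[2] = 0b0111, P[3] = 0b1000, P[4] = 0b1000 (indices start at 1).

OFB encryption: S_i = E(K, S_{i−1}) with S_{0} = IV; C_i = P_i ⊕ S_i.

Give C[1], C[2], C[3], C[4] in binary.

C[1]: S = E(K, 0b0111) = 0b0111; 0b0101 ⊕ 0b0111 = 0b0010.
C[2]: S = E(K, 0b0111) = 0b0111; 0b0111 ⊕ 0b0111 = 0b0000.
C[3]: S = E(K, 0b0111) = 0b0111; 0b1000 ⊕ 0b0111 = 0b1111.
C[4]: S = E(K, 0b0111) = 0b0111; 0b1000 ⊕ 0b0111 = 0b1111.

C[1] = 0b0010, C[2] = 0b0000, C[3] = 0b1111, C[4] = 0b1111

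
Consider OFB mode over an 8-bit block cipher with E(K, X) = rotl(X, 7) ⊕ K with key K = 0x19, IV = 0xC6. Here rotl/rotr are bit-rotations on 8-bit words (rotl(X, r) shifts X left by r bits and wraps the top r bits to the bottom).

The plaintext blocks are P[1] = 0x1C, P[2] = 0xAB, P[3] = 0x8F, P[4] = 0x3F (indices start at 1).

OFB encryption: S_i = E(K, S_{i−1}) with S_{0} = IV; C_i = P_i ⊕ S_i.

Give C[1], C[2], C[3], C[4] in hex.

C[1]: S = E(K, 0xC6) = 0x7A; 0x1C ⊕ 0x7A = 0x66.
C[2]: S = E(K, 0x7A) = 0x24; 0xAB ⊕ 0x24 = 0x8F.
C[3]: S = E(K, 0x24) = 0x0B; 0x8F ⊕ 0x0B = 0x84.
C[4]: S = E(K, 0x0B) = 0x9C; 0x3F ⊕ 0x9C = 0xA3.

C[1] = 0x66, C[2] = 0x8F, C[3] = 0x84, C[4] = 0xA3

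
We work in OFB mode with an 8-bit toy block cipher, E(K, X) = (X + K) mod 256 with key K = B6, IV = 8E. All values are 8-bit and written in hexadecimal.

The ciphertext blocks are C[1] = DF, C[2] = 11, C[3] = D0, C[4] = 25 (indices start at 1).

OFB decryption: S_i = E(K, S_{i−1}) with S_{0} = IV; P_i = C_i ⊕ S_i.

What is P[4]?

P[4] = 43

P[1]: S = E(K, 8E) = 44; DF ⊕ 44 = 9B.
P[2]: S = E(K, 44) = FA; 11 ⊕ FA = EB.
P[3]: S = E(K, FA) = B0; D0 ⊕ B0 = 60.
P[4]: S = E(K, B0) = 66; 25 ⊕ 66 = 43.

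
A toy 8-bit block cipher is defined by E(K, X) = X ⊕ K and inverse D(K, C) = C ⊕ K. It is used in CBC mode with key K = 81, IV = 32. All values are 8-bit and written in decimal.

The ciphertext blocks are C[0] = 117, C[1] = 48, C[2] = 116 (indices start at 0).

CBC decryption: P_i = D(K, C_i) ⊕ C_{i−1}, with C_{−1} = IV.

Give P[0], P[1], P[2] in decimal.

P[0] = 4, P[1] = 20, P[2] = 21

P[0]: D(K, 117) = 36; 36 ⊕ 32 = 4.
P[1]: D(K, 48) = 97; 97 ⊕ 117 = 20.
P[2]: D(K, 116) = 37; 37 ⊕ 48 = 21.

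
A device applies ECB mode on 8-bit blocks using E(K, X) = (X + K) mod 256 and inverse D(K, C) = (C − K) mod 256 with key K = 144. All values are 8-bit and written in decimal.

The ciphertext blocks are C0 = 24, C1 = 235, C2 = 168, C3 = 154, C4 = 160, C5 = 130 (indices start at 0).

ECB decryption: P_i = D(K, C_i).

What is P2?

P2: D(K, 168) = 24.

P2 = 24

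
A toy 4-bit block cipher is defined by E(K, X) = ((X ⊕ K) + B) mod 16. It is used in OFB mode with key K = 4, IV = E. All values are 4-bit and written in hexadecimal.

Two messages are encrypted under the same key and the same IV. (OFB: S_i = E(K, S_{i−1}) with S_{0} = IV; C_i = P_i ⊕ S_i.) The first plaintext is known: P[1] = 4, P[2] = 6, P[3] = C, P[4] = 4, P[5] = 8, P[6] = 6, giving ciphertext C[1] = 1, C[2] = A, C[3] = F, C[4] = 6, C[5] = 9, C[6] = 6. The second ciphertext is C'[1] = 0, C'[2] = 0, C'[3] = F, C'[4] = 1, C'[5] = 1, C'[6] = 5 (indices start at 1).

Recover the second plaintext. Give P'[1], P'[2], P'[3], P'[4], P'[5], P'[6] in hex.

In OFB with a reused IV, both messages share the same keystream S_i, so C_i ⊕ C'_i = P_i ⊕ P'_i and thus P'_i = P_i ⊕ C_i ⊕ C'_i.
P'[1]: 4 ⊕ 1 ⊕ 0 = 5.
P'[2]: 6 ⊕ A ⊕ 0 = C.
P'[3]: C ⊕ F ⊕ F = C.
P'[4]: 4 ⊕ 6 ⊕ 1 = 3.
P'[5]: 8 ⊕ 9 ⊕ 1 = 0.
P'[6]: 6 ⊕ 6 ⊕ 5 = 5.

P'[1] = 5, P'[2] = C, P'[3] = C, P'[4] = 3, P'[5] = 0, P'[6] = 5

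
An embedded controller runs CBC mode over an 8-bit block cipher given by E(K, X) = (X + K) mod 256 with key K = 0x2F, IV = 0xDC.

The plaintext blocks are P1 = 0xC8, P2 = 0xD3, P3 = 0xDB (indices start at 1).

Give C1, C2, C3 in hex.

C1 = 0x43, C2 = 0xBF, C3 = 0x93

CBC encryption: C_i = E(K, P_i ⊕ C_{i−1}), with C_{0} = IV.
C1: P1 ⊕ 0xDC = 0x14; E(K, 0x14) = 0x43.
C2: P2 ⊕ 0x43 = 0x90; E(K, 0x90) = 0xBF.
C3: P3 ⊕ 0xBF = 0x64; E(K, 0x64) = 0x93.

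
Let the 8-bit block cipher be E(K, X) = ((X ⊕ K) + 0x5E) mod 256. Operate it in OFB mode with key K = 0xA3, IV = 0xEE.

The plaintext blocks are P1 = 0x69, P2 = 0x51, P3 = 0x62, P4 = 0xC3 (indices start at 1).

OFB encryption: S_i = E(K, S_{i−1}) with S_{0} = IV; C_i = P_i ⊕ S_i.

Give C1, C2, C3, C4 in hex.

C1: S = E(K, 0xEE) = 0xAB; 0x69 ⊕ 0xAB = 0xC2.
C2: S = E(K, 0xAB) = 0x66; 0x51 ⊕ 0x66 = 0x37.
C3: S = E(K, 0x66) = 0x23; 0x62 ⊕ 0x23 = 0x41.
C4: S = E(K, 0x23) = 0xDE; 0xC3 ⊕ 0xDE = 0x1D.

C1 = 0xC2, C2 = 0x37, C3 = 0x41, C4 = 0x1D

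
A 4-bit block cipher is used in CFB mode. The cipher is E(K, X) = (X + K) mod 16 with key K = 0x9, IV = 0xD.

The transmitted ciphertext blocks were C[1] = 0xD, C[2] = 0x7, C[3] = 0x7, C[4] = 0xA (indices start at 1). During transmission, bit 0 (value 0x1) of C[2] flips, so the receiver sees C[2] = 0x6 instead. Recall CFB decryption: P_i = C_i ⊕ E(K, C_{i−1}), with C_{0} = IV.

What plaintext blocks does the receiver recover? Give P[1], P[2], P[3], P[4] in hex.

P[1] = 0xB, P[2] = 0x0, P[3] = 0x8, P[4] = 0xA

Only C[2] changed, to 0x6. In CFB, a change in C_i flips the same bit in P_i and garbles P_{i+1}. Decrypting the received ciphertext:
P[1]: E(K, 0xD) = 0x6; 0xD ⊕ 0x6 = 0xB.
P[2]: E(K, 0xD) = 0x6; 0x6 ⊕ 0x6 = 0x0.
P[3]: E(K, 0x6) = 0xF; 0x7 ⊕ 0xF = 0x8.
P[4]: E(K, 0x7) = 0x0; 0xA ⊕ 0x0 = 0xA.
Blocks that differ from the original plaintext: P[2], P[3].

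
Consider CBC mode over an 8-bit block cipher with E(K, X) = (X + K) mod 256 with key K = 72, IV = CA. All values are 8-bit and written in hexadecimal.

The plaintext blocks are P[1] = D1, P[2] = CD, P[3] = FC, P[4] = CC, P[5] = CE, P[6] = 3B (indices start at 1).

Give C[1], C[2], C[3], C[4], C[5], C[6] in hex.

C[1] = 8D, C[2] = B2, C[3] = C0, C[4] = 7E, C[5] = 22, C[6] = 8B

CBC encryption: C_i = E(K, P_i ⊕ C_{i−1}), with C_{0} = IV.
C[1]: P[1] ⊕ CA = 1B; E(K, 1B) = 8D.
C[2]: P[2] ⊕ 8D = 40; E(K, 40) = B2.
C[3]: P[3] ⊕ B2 = 4E; E(K, 4E) = C0.
C[4]: P[4] ⊕ C0 = 0C; E(K, 0C) = 7E.
C[5]: P[5] ⊕ 7E = B0; E(K, B0) = 22.
C[6]: P[6] ⊕ 22 = 19; E(K, 19) = 8B.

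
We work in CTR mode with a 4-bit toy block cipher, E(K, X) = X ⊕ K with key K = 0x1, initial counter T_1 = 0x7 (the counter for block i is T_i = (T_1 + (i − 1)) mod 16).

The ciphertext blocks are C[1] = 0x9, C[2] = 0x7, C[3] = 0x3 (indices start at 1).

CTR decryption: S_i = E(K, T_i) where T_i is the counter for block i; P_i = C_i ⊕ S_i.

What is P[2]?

P[2]: T = 0x8, S = E(K, T) = 0x9; 0x7 ⊕ 0x9 = 0xE.

P[2] = 0xE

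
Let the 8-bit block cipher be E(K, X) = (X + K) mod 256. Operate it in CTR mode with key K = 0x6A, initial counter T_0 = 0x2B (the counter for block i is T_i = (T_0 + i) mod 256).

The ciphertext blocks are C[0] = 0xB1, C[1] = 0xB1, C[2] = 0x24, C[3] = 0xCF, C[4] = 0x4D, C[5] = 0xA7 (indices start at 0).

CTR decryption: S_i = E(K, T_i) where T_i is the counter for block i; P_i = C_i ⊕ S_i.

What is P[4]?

P[4] = 0xD4

P[4]: T = 0x2F, S = E(K, T) = 0x99; 0x4D ⊕ 0x99 = 0xD4.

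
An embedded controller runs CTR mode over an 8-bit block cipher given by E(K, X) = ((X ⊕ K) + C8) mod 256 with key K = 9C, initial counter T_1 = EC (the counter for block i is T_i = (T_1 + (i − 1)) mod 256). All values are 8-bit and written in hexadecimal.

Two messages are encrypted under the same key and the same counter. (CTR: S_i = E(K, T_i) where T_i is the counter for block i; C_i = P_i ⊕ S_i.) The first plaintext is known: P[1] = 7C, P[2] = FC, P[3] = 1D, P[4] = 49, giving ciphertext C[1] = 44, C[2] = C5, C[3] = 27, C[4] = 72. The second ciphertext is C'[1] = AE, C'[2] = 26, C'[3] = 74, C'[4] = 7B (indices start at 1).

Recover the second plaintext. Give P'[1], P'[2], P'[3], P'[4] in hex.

P'[1] = 96, P'[2] = 1F, P'[3] = 4E, P'[4] = 40

In CTR with a reused counter, both messages share the same keystream S_i, so C_i ⊕ C'_i = P_i ⊕ P'_i and thus P'_i = P_i ⊕ C_i ⊕ C'_i.
P'[1]: 7C ⊕ 44 ⊕ AE = 96.
P'[2]: FC ⊕ C5 ⊕ 26 = 1F.
P'[3]: 1D ⊕ 27 ⊕ 74 = 4E.
P'[4]: 49 ⊕ 72 ⊕ 7B = 40.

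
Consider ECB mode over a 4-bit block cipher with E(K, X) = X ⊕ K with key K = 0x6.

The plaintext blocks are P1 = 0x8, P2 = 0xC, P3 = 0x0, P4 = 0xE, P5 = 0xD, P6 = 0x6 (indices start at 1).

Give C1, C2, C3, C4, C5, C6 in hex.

C1 = 0xE, C2 = 0xA, C3 = 0x6, C4 = 0x8, C5 = 0xB, C6 = 0x0

ECB encryption: C_i = E(K, P_i).
C1: E(K, 0x8) = 0xE.
C2: E(K, 0xC) = 0xA.
C3: E(K, 0x0) = 0x6.
C4: E(K, 0xE) = 0x8.
C5: E(K, 0xD) = 0xB.
C6: E(K, 0x6) = 0x0.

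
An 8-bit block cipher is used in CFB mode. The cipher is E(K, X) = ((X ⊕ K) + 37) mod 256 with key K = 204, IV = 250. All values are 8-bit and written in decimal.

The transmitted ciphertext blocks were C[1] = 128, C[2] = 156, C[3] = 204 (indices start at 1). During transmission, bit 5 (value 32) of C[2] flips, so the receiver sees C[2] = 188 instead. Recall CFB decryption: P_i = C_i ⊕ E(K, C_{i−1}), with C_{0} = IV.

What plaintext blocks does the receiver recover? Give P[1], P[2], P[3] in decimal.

Only C[2] changed, to 188. In CFB, a change in C_i flips the same bit in P_i and garbles P_{i+1}. Decrypting the received ciphertext:
P[1]: E(K, 250) = 91; 128 ⊕ 91 = 219.
P[2]: E(K, 128) = 113; 188 ⊕ 113 = 205.
P[3]: E(K, 188) = 149; 204 ⊕ 149 = 89.
Blocks that differ from the original plaintext: P[2], P[3].

P[1] = 219, P[2] = 205, P[3] = 89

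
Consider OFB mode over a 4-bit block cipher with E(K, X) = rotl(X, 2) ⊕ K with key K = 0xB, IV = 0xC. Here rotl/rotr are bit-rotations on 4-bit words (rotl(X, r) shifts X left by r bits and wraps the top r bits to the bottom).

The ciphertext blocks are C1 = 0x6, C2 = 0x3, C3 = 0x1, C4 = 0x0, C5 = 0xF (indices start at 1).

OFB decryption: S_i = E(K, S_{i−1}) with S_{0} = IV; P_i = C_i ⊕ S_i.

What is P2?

P1: S = E(K, 0xC) = 0x8; 0x6 ⊕ 0x8 = 0xE.
P2: S = E(K, 0x8) = 0x9; 0x3 ⊕ 0x9 = 0xA.

P2 = 0xA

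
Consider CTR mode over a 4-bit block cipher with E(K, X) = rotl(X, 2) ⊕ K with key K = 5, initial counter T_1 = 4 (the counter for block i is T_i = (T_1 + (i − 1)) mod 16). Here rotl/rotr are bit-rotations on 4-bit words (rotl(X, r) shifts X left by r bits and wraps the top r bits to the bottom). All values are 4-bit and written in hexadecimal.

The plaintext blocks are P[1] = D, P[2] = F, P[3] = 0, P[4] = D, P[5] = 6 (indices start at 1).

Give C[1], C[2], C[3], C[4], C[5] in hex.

CTR encryption: S_i = E(K, T_i) where T_i is the counter for block i; C_i = P_i ⊕ S_i.
C[1]: T = 4, S = E(K, T) = 4; D ⊕ 4 = 9.
C[2]: T = 5, S = E(K, T) = 0; F ⊕ 0 = F.
C[3]: T = 6, S = E(K, T) = C; 0 ⊕ C = C.
C[4]: T = 7, S = E(K, T) = 8; D ⊕ 8 = 5.
C[5]: T = 8, S = E(K, T) = 7; 6 ⊕ 7 = 1.

C[1] = 9, C[2] = F, C[3] = C, C[4] = 5, C[5] = 1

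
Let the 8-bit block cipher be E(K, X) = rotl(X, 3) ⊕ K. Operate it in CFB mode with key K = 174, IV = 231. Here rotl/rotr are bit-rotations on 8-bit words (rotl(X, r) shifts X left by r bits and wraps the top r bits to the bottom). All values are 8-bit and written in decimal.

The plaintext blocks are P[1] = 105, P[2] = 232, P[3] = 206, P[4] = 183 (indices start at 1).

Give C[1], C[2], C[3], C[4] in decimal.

C[1] = 248, C[2] = 129, C[3] = 108, C[4] = 122

CFB encryption: C_i = P_i ⊕ E(K, C_{i−1}), with C_{0} = IV.
C[1]: E(K, 231) = 145; 105 ⊕ 145 = 248.
C[2]: E(K, 248) = 105; 232 ⊕ 105 = 129.
C[3]: E(K, 129) = 162; 206 ⊕ 162 = 108.
C[4]: E(K, 108) = 205; 183 ⊕ 205 = 122.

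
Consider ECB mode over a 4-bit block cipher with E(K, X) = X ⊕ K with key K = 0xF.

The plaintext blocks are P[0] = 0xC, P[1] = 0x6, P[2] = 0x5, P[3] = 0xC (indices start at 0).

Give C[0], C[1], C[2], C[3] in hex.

ECB encryption: C_i = E(K, P_i).
C[0]: E(K, 0xC) = 0x3.
C[1]: E(K, 0x6) = 0x9.
C[2]: E(K, 0x5) = 0xA.
C[3]: E(K, 0xC) = 0x3.

C[0] = 0x3, C[1] = 0x9, C[2] = 0xA, C[3] = 0x3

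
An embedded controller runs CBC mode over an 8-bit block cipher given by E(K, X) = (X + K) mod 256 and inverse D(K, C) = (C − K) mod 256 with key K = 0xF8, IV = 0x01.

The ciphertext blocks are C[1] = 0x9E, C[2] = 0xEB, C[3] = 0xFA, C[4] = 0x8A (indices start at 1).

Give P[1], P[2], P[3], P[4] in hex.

P[1] = 0xA7, P[2] = 0x6D, P[3] = 0xE9, P[4] = 0x68

CBC decryption: P_i = D(K, C_i) ⊕ C_{i−1}, with C_{0} = IV.
P[1]: D(K, 0x9E) = 0xA6; 0xA6 ⊕ 0x01 = 0xA7.
P[2]: D(K, 0xEB) = 0xF3; 0xF3 ⊕ 0x9E = 0x6D.
P[3]: D(K, 0xFA) = 0x02; 0x02 ⊕ 0xEB = 0xE9.
P[4]: D(K, 0x8A) = 0x92; 0x92 ⊕ 0xFA = 0x68.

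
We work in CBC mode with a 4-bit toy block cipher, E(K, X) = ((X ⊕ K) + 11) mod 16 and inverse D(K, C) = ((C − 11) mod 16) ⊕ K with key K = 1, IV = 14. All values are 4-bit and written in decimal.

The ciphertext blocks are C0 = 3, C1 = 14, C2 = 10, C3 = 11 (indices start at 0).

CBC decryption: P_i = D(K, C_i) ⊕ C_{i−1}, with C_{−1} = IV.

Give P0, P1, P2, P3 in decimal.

P0: D(K, 3) = 9; 9 ⊕ 14 = 7.
P1: D(K, 14) = 2; 2 ⊕ 3 = 1.
P2: D(K, 10) = 14; 14 ⊕ 14 = 0.
P3: D(K, 11) = 1; 1 ⊕ 10 = 11.

P0 = 7, P1 = 1, P2 = 0, P3 = 11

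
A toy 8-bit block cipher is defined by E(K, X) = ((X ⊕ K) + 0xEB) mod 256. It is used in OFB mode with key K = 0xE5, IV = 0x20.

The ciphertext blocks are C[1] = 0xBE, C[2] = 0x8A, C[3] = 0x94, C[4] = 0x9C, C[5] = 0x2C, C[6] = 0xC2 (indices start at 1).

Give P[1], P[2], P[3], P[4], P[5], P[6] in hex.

OFB decryption: S_i = E(K, S_{i−1}) with S_{0} = IV; P_i = C_i ⊕ S_i.
P[1]: S = E(K, 0x20) = 0xB0; 0xBE ⊕ 0xB0 = 0x0E.
P[2]: S = E(K, 0xB0) = 0x40; 0x8A ⊕ 0x40 = 0xCA.
P[3]: S = E(K, 0x40) = 0x90; 0x94 ⊕ 0x90 = 0x04.
P[4]: S = E(K, 0x90) = 0x60; 0x9C ⊕ 0x60 = 0xFC.
P[5]: S = E(K, 0x60) = 0x70; 0x2C ⊕ 0x70 = 0x5C.
P[6]: S = E(K, 0x70) = 0x80; 0xC2 ⊕ 0x80 = 0x42.

P[1] = 0x0E, P[2] = 0xCA, P[3] = 0x04, P[4] = 0xFC, P[5] = 0x5C, P[6] = 0x42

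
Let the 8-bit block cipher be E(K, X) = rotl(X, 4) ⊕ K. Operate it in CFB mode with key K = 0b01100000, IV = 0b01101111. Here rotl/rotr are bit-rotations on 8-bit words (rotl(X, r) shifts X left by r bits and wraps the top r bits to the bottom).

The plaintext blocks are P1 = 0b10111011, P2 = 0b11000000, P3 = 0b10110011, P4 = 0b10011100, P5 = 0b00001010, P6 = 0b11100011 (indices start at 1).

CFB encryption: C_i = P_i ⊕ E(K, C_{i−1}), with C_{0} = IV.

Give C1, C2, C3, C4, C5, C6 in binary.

C1 = 0b00101101, C2 = 0b01110010, C3 = 0b11110100, C4 = 0b10110011, C5 = 0b01010001, C6 = 0b10010110

C1: E(K, 0b01101111) = 0b10010110; 0b10111011 ⊕ 0b10010110 = 0b00101101.
C2: E(K, 0b00101101) = 0b10110010; 0b11000000 ⊕ 0b10110010 = 0b01110010.
C3: E(K, 0b01110010) = 0b01000111; 0b10110011 ⊕ 0b01000111 = 0b11110100.
C4: E(K, 0b11110100) = 0b00101111; 0b10011100 ⊕ 0b00101111 = 0b10110011.
C5: E(K, 0b10110011) = 0b01011011; 0b00001010 ⊕ 0b01011011 = 0b01010001.
C6: E(K, 0b01010001) = 0b01110101; 0b11100011 ⊕ 0b01110101 = 0b10010110.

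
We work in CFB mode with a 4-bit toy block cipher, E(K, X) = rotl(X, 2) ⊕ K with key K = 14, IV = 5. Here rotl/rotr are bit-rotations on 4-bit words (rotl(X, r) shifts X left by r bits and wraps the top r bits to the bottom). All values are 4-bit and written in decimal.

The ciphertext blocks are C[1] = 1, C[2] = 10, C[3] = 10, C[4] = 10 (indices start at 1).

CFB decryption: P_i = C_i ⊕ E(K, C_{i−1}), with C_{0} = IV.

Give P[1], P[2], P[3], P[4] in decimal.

P[1] = 10, P[2] = 0, P[3] = 14, P[4] = 14

P[1]: E(K, 5) = 11; 1 ⊕ 11 = 10.
P[2]: E(K, 1) = 10; 10 ⊕ 10 = 0.
P[3]: E(K, 10) = 4; 10 ⊕ 4 = 14.
P[4]: E(K, 10) = 4; 10 ⊕ 4 = 14.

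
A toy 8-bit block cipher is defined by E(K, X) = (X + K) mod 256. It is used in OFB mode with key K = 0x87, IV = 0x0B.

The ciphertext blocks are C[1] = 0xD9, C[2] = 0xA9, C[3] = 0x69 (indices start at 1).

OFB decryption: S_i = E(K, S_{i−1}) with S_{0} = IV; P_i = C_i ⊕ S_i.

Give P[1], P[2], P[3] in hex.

P[1] = 0x4B, P[2] = 0xB0, P[3] = 0xC9

P[1]: S = E(K, 0x0B) = 0x92; 0xD9 ⊕ 0x92 = 0x4B.
P[2]: S = E(K, 0x92) = 0x19; 0xA9 ⊕ 0x19 = 0xB0.
P[3]: S = E(K, 0x19) = 0xA0; 0x69 ⊕ 0xA0 = 0xC9.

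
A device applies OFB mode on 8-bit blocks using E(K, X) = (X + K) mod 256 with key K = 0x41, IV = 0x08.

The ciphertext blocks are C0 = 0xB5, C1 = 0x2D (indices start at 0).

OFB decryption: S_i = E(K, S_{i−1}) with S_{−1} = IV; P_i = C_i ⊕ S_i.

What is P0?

P0: S = E(K, 0x08) = 0x49; 0xB5 ⊕ 0x49 = 0xFC.

P0 = 0xFC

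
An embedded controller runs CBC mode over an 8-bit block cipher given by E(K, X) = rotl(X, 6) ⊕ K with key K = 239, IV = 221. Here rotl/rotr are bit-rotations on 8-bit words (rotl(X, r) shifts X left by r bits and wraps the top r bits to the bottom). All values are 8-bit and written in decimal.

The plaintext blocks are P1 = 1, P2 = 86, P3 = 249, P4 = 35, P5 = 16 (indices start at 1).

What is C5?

CBC encryption: C_i = E(K, P_i ⊕ C_{i−1}), with C_{0} = IV.
C1: P1 ⊕ 221 = 220; E(K, 220) = 216.
C2: P2 ⊕ 216 = 142; E(K, 142) = 76.
C3: P3 ⊕ 76 = 181; E(K, 181) = 130.
C4: P4 ⊕ 130 = 161; E(K, 161) = 135.
C5: P5 ⊕ 135 = 151; E(K, 151) = 10.

C5 = 10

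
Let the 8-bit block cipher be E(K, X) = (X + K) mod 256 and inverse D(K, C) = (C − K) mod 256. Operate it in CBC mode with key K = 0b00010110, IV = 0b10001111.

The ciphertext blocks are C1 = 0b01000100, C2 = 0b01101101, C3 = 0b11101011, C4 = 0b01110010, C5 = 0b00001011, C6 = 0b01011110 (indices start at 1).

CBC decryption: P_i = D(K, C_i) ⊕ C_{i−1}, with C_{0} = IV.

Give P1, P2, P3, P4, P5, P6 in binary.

P1 = 0b10100001, P2 = 0b00010011, P3 = 0b10111000, P4 = 0b10110111, P5 = 0b10000111, P6 = 0b01000011

P1: D(K, 0b01000100) = 0b00101110; 0b00101110 ⊕ 0b10001111 = 0b10100001.
P2: D(K, 0b01101101) = 0b01010111; 0b01010111 ⊕ 0b01000100 = 0b00010011.
P3: D(K, 0b11101011) = 0b11010101; 0b11010101 ⊕ 0b01101101 = 0b10111000.
P4: D(K, 0b01110010) = 0b01011100; 0b01011100 ⊕ 0b11101011 = 0b10110111.
P5: D(K, 0b00001011) = 0b11110101; 0b11110101 ⊕ 0b01110010 = 0b10000111.
P6: D(K, 0b01011110) = 0b01001000; 0b01001000 ⊕ 0b00001011 = 0b01000011.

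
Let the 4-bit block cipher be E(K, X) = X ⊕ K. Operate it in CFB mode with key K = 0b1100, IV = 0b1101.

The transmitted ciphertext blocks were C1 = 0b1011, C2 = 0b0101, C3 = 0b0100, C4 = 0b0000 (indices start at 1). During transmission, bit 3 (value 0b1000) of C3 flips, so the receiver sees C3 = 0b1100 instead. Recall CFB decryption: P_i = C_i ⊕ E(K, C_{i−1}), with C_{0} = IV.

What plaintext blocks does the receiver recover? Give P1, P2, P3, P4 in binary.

Only C3 changed, to 0b1100. In CFB, a change in C_i flips the same bit in P_i and garbles P_{i+1}. Decrypting the received ciphertext:
P1: E(K, 0b1101) = 0b0001; 0b1011 ⊕ 0b0001 = 0b1010.
P2: E(K, 0b1011) = 0b0111; 0b0101 ⊕ 0b0111 = 0b0010.
P3: E(K, 0b0101) = 0b1001; 0b1100 ⊕ 0b1001 = 0b0101.
P4: E(K, 0b1100) = 0b0000; 0b0000 ⊕ 0b0000 = 0b0000.
Blocks that differ from the original plaintext: P3, P4.

P1 = 0b1010, P2 = 0b0010, P3 = 0b0101, P4 = 0b0000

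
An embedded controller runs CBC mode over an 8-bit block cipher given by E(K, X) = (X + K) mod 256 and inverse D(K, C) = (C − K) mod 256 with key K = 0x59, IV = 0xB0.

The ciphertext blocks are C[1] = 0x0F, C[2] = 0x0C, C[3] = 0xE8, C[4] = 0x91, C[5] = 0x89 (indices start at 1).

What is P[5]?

P[5] = 0xA1

CBC decryption: P_i = D(K, C_i) ⊕ C_{i−1}, with C_{0} = IV.
P[5]: D(K, 0x89) = 0x30; 0x30 ⊕ 0x91 = 0xA1.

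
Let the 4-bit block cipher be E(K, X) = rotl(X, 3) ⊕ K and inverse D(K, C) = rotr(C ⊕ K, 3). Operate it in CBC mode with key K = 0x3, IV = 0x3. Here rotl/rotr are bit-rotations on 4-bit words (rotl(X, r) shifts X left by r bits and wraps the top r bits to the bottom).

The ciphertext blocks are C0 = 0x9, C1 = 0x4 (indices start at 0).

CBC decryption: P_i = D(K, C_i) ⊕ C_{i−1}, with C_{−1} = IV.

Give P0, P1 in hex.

P0: D(K, 0x9) = 0x5; 0x5 ⊕ 0x3 = 0x6.
P1: D(K, 0x4) = 0xE; 0xE ⊕ 0x9 = 0x7.

P0 = 0x6, P1 = 0x7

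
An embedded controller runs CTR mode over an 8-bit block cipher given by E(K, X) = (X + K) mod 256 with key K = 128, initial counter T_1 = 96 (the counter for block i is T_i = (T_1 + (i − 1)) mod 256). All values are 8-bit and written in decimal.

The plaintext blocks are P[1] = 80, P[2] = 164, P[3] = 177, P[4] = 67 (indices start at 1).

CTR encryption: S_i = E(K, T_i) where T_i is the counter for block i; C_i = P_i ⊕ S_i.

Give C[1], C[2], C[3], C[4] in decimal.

C[1] = 176, C[2] = 69, C[3] = 83, C[4] = 160

C[1]: T = 96, S = E(K, T) = 224; 80 ⊕ 224 = 176.
C[2]: T = 97, S = E(K, T) = 225; 164 ⊕ 225 = 69.
C[3]: T = 98, S = E(K, T) = 226; 177 ⊕ 226 = 83.
C[4]: T = 99, S = E(K, T) = 227; 67 ⊕ 227 = 160.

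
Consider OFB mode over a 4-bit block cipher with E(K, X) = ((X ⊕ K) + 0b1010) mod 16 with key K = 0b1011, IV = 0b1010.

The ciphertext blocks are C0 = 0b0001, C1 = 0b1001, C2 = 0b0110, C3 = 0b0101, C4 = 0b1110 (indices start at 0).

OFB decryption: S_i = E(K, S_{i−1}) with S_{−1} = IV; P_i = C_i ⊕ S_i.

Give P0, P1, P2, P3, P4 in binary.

P0 = 0b1010, P1 = 0b0011, P2 = 0b1101, P3 = 0b1111, P4 = 0b0101

P0: S = E(K, 0b1010) = 0b1011; 0b0001 ⊕ 0b1011 = 0b1010.
P1: S = E(K, 0b1011) = 0b1010; 0b1001 ⊕ 0b1010 = 0b0011.
P2: S = E(K, 0b1010) = 0b1011; 0b0110 ⊕ 0b1011 = 0b1101.
P3: S = E(K, 0b1011) = 0b1010; 0b0101 ⊕ 0b1010 = 0b1111.
P4: S = E(K, 0b1010) = 0b1011; 0b1110 ⊕ 0b1011 = 0b0101.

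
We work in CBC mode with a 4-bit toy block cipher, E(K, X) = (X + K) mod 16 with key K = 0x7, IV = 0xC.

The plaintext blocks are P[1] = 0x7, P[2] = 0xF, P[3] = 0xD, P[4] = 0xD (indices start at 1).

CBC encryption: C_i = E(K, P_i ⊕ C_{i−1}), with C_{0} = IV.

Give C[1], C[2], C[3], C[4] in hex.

C[1]: P[1] ⊕ 0xC = 0xB; E(K, 0xB) = 0x2.
C[2]: P[2] ⊕ 0x2 = 0xD; E(K, 0xD) = 0x4.
C[3]: P[3] ⊕ 0x4 = 0x9; E(K, 0x9) = 0x0.
C[4]: P[4] ⊕ 0x0 = 0xD; E(K, 0xD) = 0x4.

C[1] = 0x2, C[2] = 0x4, C[3] = 0x0, C[4] = 0x4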